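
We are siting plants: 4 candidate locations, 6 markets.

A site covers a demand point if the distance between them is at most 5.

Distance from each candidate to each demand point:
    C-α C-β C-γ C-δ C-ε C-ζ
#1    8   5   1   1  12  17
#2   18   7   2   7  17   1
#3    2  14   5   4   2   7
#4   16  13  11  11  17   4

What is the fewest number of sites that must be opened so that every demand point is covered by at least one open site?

3

Coverage sets (demand points within 5 of each site):
  #1: {C-β, C-γ, C-δ}
  #2: {C-γ, C-ζ}
  #3: {C-α, C-γ, C-δ, C-ε}
  #4: {C-ζ}
No 2 sites suffice: every size-2 union leaves at least one demand point uncovered.
But {#1, #2, #3} covers everything, so the minimum is 3.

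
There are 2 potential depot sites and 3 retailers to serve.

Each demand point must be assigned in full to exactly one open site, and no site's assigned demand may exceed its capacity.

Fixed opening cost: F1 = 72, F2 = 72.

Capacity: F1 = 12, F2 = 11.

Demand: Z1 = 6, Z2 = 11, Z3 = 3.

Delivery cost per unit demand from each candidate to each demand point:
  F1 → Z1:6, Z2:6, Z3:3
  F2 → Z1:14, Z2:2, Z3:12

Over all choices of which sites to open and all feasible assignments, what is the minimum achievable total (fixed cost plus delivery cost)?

211

Open {F1, F2}; cheapest assignment that respects the capacities:
  F1 (cap 12, load 9): Z1, Z3 — cost 6×6 + 3×3 = 45
  F2 (cap 11, load 11): Z2 — cost 11×2 = 22
  Shipping 67, fixed 144 → total 211.
  Any other capacity-feasible assignment to {F1, F2} ships for at least 67.
Total demand is 20 and no other set of sites has combined capacity ≥ 20, so {F1, F2} is the only feasible choice of open sites. Minimum: 211.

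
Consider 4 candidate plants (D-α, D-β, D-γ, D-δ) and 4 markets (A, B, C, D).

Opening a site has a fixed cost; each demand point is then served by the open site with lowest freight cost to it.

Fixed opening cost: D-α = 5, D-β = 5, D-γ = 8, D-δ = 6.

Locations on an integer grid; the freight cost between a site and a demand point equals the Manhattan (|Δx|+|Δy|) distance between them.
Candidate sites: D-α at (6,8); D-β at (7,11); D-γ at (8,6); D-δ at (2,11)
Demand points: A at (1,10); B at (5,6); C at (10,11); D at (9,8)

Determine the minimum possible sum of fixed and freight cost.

Open {D-α}: assign each demand point to its cheapest open site.
  A→D-α 7, B→D-α 3, C→D-α 7, D→D-α 3
  freight cost 20, fixed 5 → total 25.
Compare {D-α, D-β}: freight cost 16 + fixed 10 = 26.
Compare {D-α, D-δ}: freight cost 15 + fixed 11 = 26.
Compare {D-β}: freight cost 22 + fixed 5 = 27.
All other subsets cost ≥ 26. Minimum total cost: 25.

25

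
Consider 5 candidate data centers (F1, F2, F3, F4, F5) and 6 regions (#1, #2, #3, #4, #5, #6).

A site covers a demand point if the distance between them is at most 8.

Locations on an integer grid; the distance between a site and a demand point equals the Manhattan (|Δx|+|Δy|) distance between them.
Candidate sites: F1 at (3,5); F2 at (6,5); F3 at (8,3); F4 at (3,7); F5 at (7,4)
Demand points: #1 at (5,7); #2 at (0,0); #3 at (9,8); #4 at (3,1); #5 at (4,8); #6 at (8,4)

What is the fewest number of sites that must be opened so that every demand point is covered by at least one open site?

2

Coverage sets (demand points within 8 of each site):
  F1: {#1, #2, #4, #5, #6}
  F2: {#1, #3, #4, #5, #6}
  F3: {#1, #3, #4, #6}
  F4: {#1, #3, #4, #5, #6}
  F5: {#1, #3, #4, #5, #6}
No single site covers all 6 demand points.
But {F1, F2} covers everything, so the minimum is 2.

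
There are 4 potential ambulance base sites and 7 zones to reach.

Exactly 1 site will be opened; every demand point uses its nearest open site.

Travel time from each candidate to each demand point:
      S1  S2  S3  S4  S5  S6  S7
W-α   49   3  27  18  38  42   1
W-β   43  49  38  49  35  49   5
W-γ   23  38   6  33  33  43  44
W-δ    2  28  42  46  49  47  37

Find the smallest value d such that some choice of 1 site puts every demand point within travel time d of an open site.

44

Open {W-γ}.
  Farthest demand point is S7 at travel time 44 (to W-γ); all others are ≤ 44.
With {W-α} the worst case is 49.
With {W-β} the worst case is 49.
No size-1 selection achieves below 44.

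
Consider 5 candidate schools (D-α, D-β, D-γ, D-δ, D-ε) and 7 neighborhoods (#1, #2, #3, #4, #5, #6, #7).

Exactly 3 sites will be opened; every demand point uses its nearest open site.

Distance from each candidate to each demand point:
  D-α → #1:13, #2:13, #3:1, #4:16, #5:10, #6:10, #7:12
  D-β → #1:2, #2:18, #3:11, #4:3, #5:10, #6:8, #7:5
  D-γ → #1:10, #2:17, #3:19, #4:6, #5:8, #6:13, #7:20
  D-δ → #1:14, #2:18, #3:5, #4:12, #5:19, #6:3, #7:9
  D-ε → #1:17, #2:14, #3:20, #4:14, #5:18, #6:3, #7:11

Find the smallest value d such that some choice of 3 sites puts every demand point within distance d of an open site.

Open {D-α, D-β, D-γ}.
  Farthest demand point is #2 at distance 13 (to D-α); all others are ≤ 13.
With {D-α, D-β, D-δ} the worst case is 13.
With {D-α, D-β, D-ε} the worst case is 13.
No size-3 selection achieves below 13.

13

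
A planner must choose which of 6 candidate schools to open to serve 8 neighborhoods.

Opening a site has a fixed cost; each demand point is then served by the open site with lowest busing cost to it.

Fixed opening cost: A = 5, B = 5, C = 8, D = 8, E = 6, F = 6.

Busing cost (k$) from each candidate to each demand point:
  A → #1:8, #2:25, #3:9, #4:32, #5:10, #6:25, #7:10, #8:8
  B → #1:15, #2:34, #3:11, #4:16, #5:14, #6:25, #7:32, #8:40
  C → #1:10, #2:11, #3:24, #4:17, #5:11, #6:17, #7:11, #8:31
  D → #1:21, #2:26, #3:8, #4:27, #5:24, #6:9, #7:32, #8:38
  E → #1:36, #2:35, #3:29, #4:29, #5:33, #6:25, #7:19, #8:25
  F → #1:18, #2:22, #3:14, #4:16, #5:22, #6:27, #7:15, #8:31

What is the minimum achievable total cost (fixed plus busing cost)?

102

Open {A, C, D}: assign each demand point to its cheapest open site.
  #1→A 8, #2→C 11, #3→D 8, #4→C 17, #5→A 10, #6→D 9, #7→A 10, #8→A 8
  busing cost 81, fixed 21 → total 102.
Compare {A, C}: busing cost 90 + fixed 13 = 103.
Compare {A, B, C, D}: busing cost 80 + fixed 26 = 106.
Compare {A, B, C}: busing cost 89 + fixed 18 = 107.
All other subsets cost ≥ 103. Minimum total cost: 102.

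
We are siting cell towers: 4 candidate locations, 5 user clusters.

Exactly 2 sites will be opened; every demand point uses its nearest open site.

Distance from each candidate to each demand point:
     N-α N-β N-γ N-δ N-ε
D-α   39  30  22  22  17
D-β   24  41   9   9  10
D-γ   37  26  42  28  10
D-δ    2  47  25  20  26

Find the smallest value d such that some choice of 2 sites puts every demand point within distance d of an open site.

26

Open {D-β, D-γ}.
  Farthest demand point is N-β at distance 26 (to D-γ); all others are ≤ 26.
With {D-γ, D-δ} the worst case is 26.
With {D-α, D-β} the worst case is 30.
No size-2 selection achieves below 26.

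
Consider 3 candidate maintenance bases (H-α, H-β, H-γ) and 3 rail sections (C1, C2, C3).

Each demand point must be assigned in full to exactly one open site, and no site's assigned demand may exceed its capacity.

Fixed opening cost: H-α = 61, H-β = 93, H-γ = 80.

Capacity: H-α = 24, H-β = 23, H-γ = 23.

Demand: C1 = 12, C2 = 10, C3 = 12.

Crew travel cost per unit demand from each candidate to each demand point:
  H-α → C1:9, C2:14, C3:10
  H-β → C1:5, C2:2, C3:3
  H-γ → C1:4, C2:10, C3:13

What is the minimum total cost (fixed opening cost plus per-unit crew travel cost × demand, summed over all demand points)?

Open {H-β, H-γ}; cheapest assignment that respects the capacities:
  H-β (cap 23, load 22): C2, C3 — cost 10×2 + 12×3 = 56
  H-γ (cap 23, load 12): C1 — cost 12×4 = 48
  Shipping 104, fixed 173 → total 277.
  Any other capacity-feasible assignment to {H-β, H-γ} ships for at least 104.
Compare {H-α, H-β}: its best feasible assignment gives total 318.
Compare {H-α, H-β, H-γ}: its best feasible assignment gives total 338.
Every other set of open sites that can feasibly serve all demand totals ≥ 318 even under its best assignment. Minimum: 277.

277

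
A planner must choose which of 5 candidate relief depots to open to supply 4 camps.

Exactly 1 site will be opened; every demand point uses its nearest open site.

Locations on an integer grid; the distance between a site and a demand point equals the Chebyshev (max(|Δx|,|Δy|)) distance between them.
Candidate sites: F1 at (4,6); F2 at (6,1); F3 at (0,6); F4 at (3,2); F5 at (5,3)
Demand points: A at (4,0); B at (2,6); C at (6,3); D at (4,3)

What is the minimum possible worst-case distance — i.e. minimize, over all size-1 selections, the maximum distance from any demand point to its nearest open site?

3

Open {F5}.
  Farthest demand point is A at distance 3 (to F5); all others are ≤ 3.
With {F4} the worst case is 4.
With {F2} the worst case is 5.
No size-1 selection achieves below 3.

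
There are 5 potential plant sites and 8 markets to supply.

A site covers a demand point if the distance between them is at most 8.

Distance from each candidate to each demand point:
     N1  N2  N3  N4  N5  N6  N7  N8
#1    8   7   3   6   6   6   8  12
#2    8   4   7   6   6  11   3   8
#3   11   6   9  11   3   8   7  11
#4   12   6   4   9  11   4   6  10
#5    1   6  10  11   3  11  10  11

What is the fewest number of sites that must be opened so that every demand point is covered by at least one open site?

2

Coverage sets (demand points within 8 of each site):
  #1: {N1, N2, N3, N4, N5, N6, N7}
  #2: {N1, N2, N3, N4, N5, N7, N8}
  #3: {N2, N5, N6, N7}
  #4: {N2, N3, N6, N7}
  #5: {N1, N2, N5}
No single site covers all 8 demand points.
But {#1, #2} covers everything, so the minimum is 2.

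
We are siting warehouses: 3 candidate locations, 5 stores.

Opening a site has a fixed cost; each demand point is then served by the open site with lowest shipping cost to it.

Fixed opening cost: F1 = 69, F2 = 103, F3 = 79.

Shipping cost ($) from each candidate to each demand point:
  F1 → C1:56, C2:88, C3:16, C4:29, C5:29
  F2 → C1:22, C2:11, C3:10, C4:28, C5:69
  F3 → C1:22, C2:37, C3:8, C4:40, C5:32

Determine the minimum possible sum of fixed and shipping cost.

218

Open {F3}: assign each demand point to its cheapest open site.
  C1→F3 22, C2→F3 37, C3→F3 8, C4→F3 40, C5→F3 32
  shipping cost 139, fixed 79 → total 218.
Compare {F2}: shipping cost 140 + fixed 103 = 243.
Compare {F1, F2}: shipping cost 100 + fixed 172 = 272.
Compare {F1, F3}: shipping cost 125 + fixed 148 = 273.
All other subsets cost ≥ 243. Minimum total cost: 218.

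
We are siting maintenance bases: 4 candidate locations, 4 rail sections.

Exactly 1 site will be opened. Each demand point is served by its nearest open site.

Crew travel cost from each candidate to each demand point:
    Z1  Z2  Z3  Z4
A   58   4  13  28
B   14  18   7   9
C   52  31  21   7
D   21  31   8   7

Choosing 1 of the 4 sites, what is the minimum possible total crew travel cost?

Open {B}.
  Z1→B 14, Z2→B 18, Z3→B 7, Z4→B 9  ⇒ total 48.
Compare {D}: total 67.
Compare {A}: total 103.
No size-1 selection does better; minimum is 48.

48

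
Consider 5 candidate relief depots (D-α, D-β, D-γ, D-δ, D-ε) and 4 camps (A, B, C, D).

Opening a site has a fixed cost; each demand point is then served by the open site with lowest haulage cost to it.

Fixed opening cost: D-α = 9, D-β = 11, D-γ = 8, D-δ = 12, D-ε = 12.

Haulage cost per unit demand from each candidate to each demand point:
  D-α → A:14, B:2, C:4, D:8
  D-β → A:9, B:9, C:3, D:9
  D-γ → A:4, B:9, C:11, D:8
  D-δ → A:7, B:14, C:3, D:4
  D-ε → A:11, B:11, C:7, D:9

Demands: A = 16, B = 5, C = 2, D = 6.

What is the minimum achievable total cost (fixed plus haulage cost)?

133

Open {D-α, D-γ, D-δ}: assign each demand point to its cheapest open site.
  A→D-γ 16×4=64, B→D-α 5×2=10, C→D-δ 2×3=6, D→D-δ 6×4=24
  haulage cost 104, fixed 29 → total 133.
Compare {D-α, D-β, D-γ, D-δ}: haulage cost 104 + fixed 40 = 144.
Compare {D-α, D-γ, D-δ, D-ε}: haulage cost 104 + fixed 41 = 145.
Compare {D-α, D-γ}: haulage cost 130 + fixed 17 = 147.
All other subsets cost ≥ 144. Minimum total cost: 133.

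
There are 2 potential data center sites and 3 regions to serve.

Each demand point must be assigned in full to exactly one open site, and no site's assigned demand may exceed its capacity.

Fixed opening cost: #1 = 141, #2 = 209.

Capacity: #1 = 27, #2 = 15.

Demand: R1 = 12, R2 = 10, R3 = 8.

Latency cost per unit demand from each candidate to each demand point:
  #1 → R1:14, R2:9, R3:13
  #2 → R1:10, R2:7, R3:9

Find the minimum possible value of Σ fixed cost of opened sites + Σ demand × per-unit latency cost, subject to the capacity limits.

664

Open {#1, #2}; cheapest assignment that respects the capacities:
  #1 (cap 27, load 18): R2, R3 — cost 10×9 + 8×13 = 194
  #2 (cap 15, load 12): R1 — cost 12×10 = 120
  Shipping 314, fixed 350 → total 664.
  Any other capacity-feasible assignment to {#1, #2} ships for at least 314.
Total demand is 30 and no other set of sites has combined capacity ≥ 30, so {#1, #2} is the only feasible choice of open sites. Minimum: 664.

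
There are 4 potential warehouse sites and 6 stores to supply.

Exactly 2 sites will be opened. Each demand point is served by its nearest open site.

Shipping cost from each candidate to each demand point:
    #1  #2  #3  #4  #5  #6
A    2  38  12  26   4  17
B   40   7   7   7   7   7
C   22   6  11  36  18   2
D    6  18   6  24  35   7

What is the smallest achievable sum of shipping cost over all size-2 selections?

Open {A, B}.
  #1→A 2, #2→B 7, #3→B 7, #4→B 7, #5→A 4, #6→B 7  ⇒ total 34.
Compare {B, D}: total 40.
Compare {A, C}: total 51.
No size-2 selection does better; minimum is 34.

34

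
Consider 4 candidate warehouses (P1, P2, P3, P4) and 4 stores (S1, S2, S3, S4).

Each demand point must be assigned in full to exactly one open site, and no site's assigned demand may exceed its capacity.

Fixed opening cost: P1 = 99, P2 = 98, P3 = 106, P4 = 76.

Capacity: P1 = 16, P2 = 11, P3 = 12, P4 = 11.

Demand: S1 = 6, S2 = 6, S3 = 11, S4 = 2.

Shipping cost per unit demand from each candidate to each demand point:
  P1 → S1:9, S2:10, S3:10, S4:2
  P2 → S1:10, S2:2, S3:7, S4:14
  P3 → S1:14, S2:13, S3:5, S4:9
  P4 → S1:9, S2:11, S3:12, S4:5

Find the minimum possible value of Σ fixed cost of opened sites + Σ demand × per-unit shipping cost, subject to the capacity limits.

Open {P1, P3}; cheapest assignment that respects the capacities:
  P1 (cap 16, load 14): S1, S2, S4 — cost 6×9 + 6×10 + 2×2 = 118
  P3 (cap 12, load 11): S3 — cost 11×5 = 55
  Shipping 173, fixed 205 → total 378.
  Any other capacity-feasible assignment to {P1, P3} ships for at least 173.
Compare {P1, P2}: its best feasible assignment gives total 392.
Compare {P2, P3, P4}: its best feasible assignment gives total 411.
Every other set of open sites that can feasibly serve all demand totals ≥ 392 even under its best assignment. Minimum: 378.

378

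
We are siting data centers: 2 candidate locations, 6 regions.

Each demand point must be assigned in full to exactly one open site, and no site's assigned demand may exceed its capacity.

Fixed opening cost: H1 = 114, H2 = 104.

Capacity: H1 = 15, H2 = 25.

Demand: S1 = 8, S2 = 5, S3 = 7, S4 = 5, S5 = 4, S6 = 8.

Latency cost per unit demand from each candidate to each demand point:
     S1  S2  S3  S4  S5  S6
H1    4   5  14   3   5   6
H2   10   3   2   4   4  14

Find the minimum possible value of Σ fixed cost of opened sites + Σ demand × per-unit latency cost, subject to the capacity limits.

Open {H1, H2}; cheapest assignment that respects the capacities:
  H1 (cap 15, load 13): S4, S6 — cost 5×3 + 8×6 = 63
  H2 (cap 25, load 24): S1, S2, S3, S5 — cost 8×10 + 5×3 + 7×2 + 4×4 = 125
  Shipping 188, fixed 218 → total 406.
  Any other capacity-feasible assignment to {H1, H2} ships for at least 188.
Total demand is 37 and no other set of sites has combined capacity ≥ 37, so {H1, H2} is the only feasible choice of open sites. Minimum: 406.

406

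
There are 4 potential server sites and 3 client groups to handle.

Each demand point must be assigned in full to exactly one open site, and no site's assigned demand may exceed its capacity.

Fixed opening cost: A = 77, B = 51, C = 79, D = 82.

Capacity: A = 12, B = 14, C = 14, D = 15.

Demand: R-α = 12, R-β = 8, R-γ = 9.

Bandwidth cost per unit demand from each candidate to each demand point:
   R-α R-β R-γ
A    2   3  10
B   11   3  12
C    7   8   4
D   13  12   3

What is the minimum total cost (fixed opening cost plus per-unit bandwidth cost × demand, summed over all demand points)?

285

Open {A, B, D}; cheapest assignment that respects the capacities:
  A (cap 12, load 12): R-α — cost 12×2 = 24
  B (cap 14, load 8): R-β — cost 8×3 = 24
  D (cap 15, load 9): R-γ — cost 9×3 = 27
  Shipping 75, fixed 210 → total 285.
  Any other capacity-feasible assignment to {A, B, D} ships for at least 75.
Compare {A, B, C}: its best feasible assignment gives total 291.
Compare {B, C, D}: its best feasible assignment gives total 347.
Every other set of open sites that can feasibly serve all demand totals ≥ 291 even under its best assignment. Minimum: 285.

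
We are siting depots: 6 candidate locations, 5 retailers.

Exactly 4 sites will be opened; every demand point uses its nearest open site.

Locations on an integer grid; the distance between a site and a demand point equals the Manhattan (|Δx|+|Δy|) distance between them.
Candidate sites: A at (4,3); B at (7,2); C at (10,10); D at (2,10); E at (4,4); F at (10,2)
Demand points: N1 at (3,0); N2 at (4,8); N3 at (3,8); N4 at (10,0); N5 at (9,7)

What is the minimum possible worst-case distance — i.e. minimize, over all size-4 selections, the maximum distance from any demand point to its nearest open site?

Open {A, C, D, F}.
  Farthest demand point is N1 at distance 4 (to A); all others are ≤ 4.
With {A, B, C, D} the worst case is 5.
With {A, B, C, E} the worst case is 5.
No size-4 selection achieves below 4.

4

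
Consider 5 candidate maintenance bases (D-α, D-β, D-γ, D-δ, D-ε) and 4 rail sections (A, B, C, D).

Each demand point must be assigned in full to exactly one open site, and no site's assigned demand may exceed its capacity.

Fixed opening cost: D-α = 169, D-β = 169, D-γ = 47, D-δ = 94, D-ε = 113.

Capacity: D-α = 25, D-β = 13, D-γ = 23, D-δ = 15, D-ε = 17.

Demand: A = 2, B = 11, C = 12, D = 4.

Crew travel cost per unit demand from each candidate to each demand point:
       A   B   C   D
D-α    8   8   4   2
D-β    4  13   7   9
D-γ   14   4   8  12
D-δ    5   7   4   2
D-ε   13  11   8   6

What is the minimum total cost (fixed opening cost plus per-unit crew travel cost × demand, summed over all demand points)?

291

Open {D-γ, D-δ}; cheapest assignment that respects the capacities:
  D-γ (cap 23, load 15): B, D — cost 11×4 + 4×12 = 92
  D-δ (cap 15, load 14): A, C — cost 2×5 + 12×4 = 58
  Shipping 150, fixed 141 → total 291.
  Any other capacity-feasible assignment to {D-γ, D-δ} ships for at least 150.
Compare {D-α, D-γ}: its best feasible assignment gives total 332.
Compare {D-γ, D-ε}: its best feasible assignment gives total 350.
Every other set of open sites that can feasibly serve all demand totals ≥ 332 even under its best assignment. Minimum: 291.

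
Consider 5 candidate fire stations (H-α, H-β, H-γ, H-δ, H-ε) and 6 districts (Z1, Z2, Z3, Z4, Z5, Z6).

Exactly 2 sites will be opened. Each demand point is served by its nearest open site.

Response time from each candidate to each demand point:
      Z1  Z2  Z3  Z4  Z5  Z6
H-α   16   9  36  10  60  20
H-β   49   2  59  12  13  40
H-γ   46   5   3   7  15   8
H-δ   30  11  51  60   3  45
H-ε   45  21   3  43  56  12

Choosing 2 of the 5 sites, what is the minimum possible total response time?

Open {H-α, H-γ}.
  Z1→H-α 16, Z2→H-γ 5, Z3→H-γ 3, Z4→H-γ 7, Z5→H-γ 15, Z6→H-γ 8  ⇒ total 54.
Compare {H-γ, H-δ}: total 56.
Compare {H-β, H-γ}: total 79.
No size-2 selection does better; minimum is 54.

54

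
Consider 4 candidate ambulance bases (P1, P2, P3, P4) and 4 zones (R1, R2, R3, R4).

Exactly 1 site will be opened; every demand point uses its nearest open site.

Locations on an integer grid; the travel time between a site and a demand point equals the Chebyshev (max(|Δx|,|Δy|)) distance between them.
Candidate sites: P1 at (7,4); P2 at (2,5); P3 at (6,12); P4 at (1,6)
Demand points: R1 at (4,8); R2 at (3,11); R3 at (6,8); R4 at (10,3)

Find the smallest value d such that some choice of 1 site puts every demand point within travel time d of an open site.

7

Open {P1}.
  Farthest demand point is R2 at travel time 7 (to P1); all others are ≤ 7.
With {P2} the worst case is 8.
With {P3} the worst case is 9.
No size-1 selection achieves below 7.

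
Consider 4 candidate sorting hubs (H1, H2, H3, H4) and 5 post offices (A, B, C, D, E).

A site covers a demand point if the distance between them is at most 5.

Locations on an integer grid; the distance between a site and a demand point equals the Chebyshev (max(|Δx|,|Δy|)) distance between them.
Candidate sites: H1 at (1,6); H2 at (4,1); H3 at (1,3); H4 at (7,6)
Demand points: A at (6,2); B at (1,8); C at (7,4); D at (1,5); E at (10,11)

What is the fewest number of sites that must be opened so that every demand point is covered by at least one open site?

Coverage sets (demand points within 5 of each site):
  H1: {A, B, D}
  H2: {A, C, D}
  H3: {A, B, D}
  H4: {A, C, E}
No single site covers all 5 demand points.
But {H1, H4} covers everything, so the minimum is 2.

2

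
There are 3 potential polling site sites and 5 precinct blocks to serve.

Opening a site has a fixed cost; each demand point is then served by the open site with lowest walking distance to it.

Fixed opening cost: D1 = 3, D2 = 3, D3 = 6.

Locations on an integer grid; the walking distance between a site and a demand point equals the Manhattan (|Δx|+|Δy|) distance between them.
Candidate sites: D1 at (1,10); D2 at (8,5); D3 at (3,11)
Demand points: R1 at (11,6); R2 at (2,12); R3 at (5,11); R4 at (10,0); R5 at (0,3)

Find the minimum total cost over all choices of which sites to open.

Open {D1, D2}: assign each demand point to its cheapest open site.
  R1→D2 4, R2→D1 3, R3→D1 5, R4→D2 7, R5→D1 8
  walking distance 27, fixed 6 → total 33.
Compare {D2, D3}: walking distance 25 + fixed 9 = 34.
Compare {D1, D2, D3}: walking distance 23 + fixed 12 = 35.
Compare {D2}: walking distance 43 + fixed 3 = 46.
All other subsets cost ≥ 34. Minimum total cost: 33.

33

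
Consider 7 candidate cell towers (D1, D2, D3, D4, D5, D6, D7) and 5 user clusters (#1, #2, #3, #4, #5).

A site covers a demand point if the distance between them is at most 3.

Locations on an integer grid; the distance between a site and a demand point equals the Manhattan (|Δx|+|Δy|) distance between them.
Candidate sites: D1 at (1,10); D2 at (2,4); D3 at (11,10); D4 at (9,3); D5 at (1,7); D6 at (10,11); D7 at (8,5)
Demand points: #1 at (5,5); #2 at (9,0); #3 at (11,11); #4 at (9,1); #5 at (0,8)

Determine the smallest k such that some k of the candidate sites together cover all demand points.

Coverage sets (demand points within 3 of each site):
  D1: {#5}
  D2: {}
  D3: {#3}
  D4: {#2, #4}
  D5: {#5}
  D6: {#3}
  D7: {#1}
No 3 sites suffice: every size-3 union leaves at least one demand point uncovered.
But {D1, D3, D4, D7} covers everything, so the minimum is 4.

4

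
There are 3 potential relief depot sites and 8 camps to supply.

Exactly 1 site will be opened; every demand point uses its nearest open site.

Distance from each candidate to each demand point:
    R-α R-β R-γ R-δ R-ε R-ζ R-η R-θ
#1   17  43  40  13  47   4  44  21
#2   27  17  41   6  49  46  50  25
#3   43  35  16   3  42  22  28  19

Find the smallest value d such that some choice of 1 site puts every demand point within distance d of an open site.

Open {#3}.
  Farthest demand point is R-α at distance 43 (to #3); all others are ≤ 43.
With {#1} the worst case is 47.
With {#2} the worst case is 50.
No size-1 selection achieves below 43.

43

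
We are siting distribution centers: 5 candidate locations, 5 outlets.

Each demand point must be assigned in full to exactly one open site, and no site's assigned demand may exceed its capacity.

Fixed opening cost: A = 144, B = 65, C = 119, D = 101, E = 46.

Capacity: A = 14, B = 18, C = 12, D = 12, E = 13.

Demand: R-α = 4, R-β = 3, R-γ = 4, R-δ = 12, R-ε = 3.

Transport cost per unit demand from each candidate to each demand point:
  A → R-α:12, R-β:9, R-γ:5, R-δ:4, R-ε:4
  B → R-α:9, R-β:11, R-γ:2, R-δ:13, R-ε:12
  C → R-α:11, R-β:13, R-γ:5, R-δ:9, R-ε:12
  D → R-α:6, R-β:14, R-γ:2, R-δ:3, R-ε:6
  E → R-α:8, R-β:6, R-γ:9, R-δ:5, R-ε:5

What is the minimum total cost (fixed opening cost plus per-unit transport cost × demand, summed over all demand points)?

284

Open {B, E}; cheapest assignment that respects the capacities:
  B (cap 18, load 14): R-α, R-β, R-γ, R-ε — cost 4×9 + 3×11 + 4×2 + 3×12 = 113
  E (cap 13, load 12): R-δ — cost 12×5 = 60
  Shipping 173, fixed 111 → total 284.
  Any other capacity-feasible assignment to {B, E} ships for at least 173.
Compare {B, D}: its best feasible assignment gives total 315.
Compare {B, D, E}: its best feasible assignment gives total 321.
Every other set of open sites that can feasibly serve all demand totals ≥ 315 even under its best assignment. Minimum: 284.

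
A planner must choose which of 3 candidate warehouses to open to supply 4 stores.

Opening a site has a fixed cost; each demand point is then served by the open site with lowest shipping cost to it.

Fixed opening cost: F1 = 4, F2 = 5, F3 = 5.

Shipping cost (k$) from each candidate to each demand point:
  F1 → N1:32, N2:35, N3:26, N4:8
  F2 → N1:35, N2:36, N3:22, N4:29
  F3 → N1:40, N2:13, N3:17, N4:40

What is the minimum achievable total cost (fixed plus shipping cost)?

79

Open {F1, F3}: assign each demand point to its cheapest open site.
  N1→F1 32, N2→F3 13, N3→F3 17, N4→F1 8
  shipping cost 70, fixed 9 → total 79.
Compare {F1, F2, F3}: shipping cost 70 + fixed 14 = 84.
Compare {F2, F3}: shipping cost 94 + fixed 10 = 104.
Compare {F1}: shipping cost 101 + fixed 4 = 105.
All other subsets cost ≥ 84. Minimum total cost: 79.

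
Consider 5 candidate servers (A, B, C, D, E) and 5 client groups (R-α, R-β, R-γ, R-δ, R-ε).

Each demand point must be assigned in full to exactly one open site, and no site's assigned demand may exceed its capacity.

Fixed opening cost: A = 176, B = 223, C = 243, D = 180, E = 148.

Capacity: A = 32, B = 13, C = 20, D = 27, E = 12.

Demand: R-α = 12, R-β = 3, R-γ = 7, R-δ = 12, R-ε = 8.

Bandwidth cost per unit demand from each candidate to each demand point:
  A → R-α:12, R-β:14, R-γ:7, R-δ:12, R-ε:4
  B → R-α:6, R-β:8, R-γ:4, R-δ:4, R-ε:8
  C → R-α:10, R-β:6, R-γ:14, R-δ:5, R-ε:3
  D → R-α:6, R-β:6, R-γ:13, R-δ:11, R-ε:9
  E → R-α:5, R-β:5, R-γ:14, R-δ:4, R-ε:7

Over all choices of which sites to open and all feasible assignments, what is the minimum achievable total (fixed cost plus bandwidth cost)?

639

Open {A, E}; cheapest assignment that respects the capacities:
  A (cap 32, load 30): R-α, R-β, R-γ, R-ε — cost 12×12 + 3×14 + 7×7 + 8×4 = 267
  E (cap 12, load 12): R-δ — cost 12×4 = 48
  Shipping 315, fixed 324 → total 639.
  Any other capacity-feasible assignment to {A, E} ships for at least 315.
Compare {A, D}: its best feasible assignment gives total 659.
Compare {C, D}: its best feasible assignment gives total 688.
Every other set of open sites that can feasibly serve all demand totals ≥ 659 even under its best assignment. Minimum: 639.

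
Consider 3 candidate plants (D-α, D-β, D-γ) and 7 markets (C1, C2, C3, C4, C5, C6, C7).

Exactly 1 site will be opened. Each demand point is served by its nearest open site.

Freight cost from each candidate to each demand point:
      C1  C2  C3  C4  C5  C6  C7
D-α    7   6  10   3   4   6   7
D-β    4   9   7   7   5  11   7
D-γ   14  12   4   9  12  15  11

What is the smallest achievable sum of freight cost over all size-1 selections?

Open {D-α}.
  C1→D-α 7, C2→D-α 6, C3→D-α 10, C4→D-α 3, C5→D-α 4, C6→D-α 6, C7→D-α 7  ⇒ total 43.
Compare {D-β}: total 50.
Compare {D-γ}: total 77.

43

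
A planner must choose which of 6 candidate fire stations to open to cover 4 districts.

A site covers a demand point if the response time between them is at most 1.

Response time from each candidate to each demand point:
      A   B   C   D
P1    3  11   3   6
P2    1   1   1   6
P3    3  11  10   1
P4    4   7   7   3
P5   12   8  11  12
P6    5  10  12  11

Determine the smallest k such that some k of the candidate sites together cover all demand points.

2

Coverage sets (demand points within 1 of each site):
  P1: {}
  P2: {A, B, C}
  P3: {D}
  P4: {}
  P5: {}
  P6: {}
No single site covers all 4 demand points.
But {P2, P3} covers everything, so the minimum is 2.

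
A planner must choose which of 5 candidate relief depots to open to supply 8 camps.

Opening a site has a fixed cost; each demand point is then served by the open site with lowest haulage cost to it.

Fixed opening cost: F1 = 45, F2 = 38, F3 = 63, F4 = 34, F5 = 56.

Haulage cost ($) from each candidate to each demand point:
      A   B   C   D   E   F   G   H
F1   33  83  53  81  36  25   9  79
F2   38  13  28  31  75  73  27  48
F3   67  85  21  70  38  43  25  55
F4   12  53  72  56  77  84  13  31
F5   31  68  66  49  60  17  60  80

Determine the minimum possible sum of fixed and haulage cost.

302

Open {F1, F2, F4}: assign each demand point to its cheapest open site.
  A→F4 12, B→F2 13, C→F2 28, D→F2 31, E→F1 36, F→F1 25, G→F1 9, H→F4 31
  haulage cost 185, fixed 117 → total 302.
Compare {F1, F2}: haulage cost 223 + fixed 83 = 306.
Compare {F2, F4, F5}: haulage cost 205 + fixed 128 = 333.
Compare {F2, F3, F4}: haulage cost 202 + fixed 135 = 337.
All other subsets cost ≥ 306. Minimum total cost: 302.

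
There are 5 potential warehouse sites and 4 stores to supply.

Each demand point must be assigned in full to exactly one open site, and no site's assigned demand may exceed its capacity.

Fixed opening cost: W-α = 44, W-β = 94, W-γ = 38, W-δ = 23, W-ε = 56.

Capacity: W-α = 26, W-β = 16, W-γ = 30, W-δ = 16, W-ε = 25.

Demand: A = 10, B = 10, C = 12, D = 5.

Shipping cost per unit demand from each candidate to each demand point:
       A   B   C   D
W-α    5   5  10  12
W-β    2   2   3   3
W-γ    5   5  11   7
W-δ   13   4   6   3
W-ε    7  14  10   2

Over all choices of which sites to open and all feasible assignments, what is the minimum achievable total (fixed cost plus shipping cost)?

Open {W-γ, W-δ}; cheapest assignment that respects the capacities:
  W-γ (cap 30, load 25): A, B, D — cost 10×5 + 10×5 + 5×7 = 135
  W-δ (cap 16, load 12): C — cost 12×6 = 72
  Shipping 207, fixed 61 → total 268.
  Any other capacity-feasible assignment to {W-γ, W-δ} ships for at least 207.
Compare {W-α, W-δ}: its best feasible assignment gives total 292.
Compare {W-β, W-γ, W-δ}: its best feasible assignment gives total 296.
Every other set of open sites that can feasibly serve all demand totals ≥ 292 even under its best assignment. Minimum: 268.

268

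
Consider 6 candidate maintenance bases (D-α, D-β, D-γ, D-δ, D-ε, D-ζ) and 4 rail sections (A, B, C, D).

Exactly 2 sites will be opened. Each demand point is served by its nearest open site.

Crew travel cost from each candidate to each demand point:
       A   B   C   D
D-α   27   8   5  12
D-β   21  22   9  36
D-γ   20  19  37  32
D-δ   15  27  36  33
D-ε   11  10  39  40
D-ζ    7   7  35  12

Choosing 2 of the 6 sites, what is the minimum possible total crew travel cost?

Open {D-α, D-ζ}.
  A→D-ζ 7, B→D-ζ 7, C→D-α 5, D→D-α 12  ⇒ total 31.
Compare {D-β, D-ζ}: total 35.
Compare {D-α, D-ε}: total 36.
No size-2 selection does better; minimum is 31.

31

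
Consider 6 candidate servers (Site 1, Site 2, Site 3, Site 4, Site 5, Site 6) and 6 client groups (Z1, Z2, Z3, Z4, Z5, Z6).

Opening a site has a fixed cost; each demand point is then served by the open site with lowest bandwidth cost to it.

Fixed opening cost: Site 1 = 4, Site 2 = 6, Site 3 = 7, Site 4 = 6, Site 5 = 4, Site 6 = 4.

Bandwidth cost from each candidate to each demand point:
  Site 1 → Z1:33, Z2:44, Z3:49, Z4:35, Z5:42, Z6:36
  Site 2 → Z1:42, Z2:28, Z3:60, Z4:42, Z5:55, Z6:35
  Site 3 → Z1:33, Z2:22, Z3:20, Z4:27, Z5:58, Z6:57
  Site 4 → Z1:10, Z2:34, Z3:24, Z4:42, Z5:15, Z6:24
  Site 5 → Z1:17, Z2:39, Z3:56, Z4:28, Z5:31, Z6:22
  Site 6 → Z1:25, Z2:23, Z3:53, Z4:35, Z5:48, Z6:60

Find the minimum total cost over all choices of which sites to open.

Open {Site 3, Site 4}: assign each demand point to its cheapest open site.
  Z1→Site 4 10, Z2→Site 3 22, Z3→Site 3 20, Z4→Site 3 27, Z5→Site 4 15, Z6→Site 4 24
  bandwidth cost 118, fixed 13 → total 131.
Compare {Site 3, Site 4, Site 5}: bandwidth cost 116 + fixed 17 = 133.
Compare {Site 1, Site 3, Site 4}: bandwidth cost 118 + fixed 17 = 135.
Compare {Site 3, Site 4, Site 6}: bandwidth cost 118 + fixed 17 = 135.
All other subsets cost ≥ 133. Minimum total cost: 131.

131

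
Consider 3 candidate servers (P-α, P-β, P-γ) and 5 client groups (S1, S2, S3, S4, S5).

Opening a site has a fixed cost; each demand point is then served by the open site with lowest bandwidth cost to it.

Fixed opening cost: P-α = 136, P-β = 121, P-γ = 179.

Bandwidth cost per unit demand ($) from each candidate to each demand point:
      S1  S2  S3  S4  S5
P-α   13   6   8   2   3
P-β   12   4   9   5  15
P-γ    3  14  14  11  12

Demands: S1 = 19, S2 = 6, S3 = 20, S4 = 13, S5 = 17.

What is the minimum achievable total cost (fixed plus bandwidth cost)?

645

Open {P-α, P-γ}: assign each demand point to its cheapest open site.
  S1→P-γ 19×3=57, S2→P-α 6×6=36, S3→P-α 20×8=160, S4→P-α 13×2=26, S5→P-α 17×3=51
  bandwidth cost 330, fixed 315 → total 645.
Compare {P-α}: bandwidth cost 520 + fixed 136 = 656.
Compare {P-α, P-β}: bandwidth cost 489 + fixed 257 = 746.
Compare {P-α, P-β, P-γ}: bandwidth cost 318 + fixed 436 = 754.
All other subsets cost ≥ 656. Minimum total cost: 645.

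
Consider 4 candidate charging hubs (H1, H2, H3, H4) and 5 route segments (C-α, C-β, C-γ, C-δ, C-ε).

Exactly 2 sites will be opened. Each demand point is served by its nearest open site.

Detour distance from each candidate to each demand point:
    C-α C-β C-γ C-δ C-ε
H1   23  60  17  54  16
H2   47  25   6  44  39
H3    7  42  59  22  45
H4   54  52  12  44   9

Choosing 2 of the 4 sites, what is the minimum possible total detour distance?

92

Open {H3, H4}.
  C-α→H3 7, C-β→H3 42, C-γ→H4 12, C-δ→H3 22, C-ε→H4 9  ⇒ total 92.
Compare {H2, H3}: total 99.
Compare {H1, H3}: total 104.
No size-2 selection does better; minimum is 92.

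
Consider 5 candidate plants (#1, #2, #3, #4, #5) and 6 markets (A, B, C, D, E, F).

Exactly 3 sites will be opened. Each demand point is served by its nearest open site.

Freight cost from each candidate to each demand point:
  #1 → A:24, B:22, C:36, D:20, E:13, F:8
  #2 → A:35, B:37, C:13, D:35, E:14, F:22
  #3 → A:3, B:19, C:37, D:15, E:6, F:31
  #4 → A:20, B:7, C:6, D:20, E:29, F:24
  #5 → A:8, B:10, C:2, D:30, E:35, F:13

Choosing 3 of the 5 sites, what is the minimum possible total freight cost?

Open {#1, #3, #5}.
  A→#3 3, B→#5 10, C→#5 2, D→#3 15, E→#3 6, F→#1 8  ⇒ total 44.
Compare {#1, #3, #4}: total 45.
Compare {#3, #4, #5}: total 46.
No size-3 selection does better; minimum is 44.

44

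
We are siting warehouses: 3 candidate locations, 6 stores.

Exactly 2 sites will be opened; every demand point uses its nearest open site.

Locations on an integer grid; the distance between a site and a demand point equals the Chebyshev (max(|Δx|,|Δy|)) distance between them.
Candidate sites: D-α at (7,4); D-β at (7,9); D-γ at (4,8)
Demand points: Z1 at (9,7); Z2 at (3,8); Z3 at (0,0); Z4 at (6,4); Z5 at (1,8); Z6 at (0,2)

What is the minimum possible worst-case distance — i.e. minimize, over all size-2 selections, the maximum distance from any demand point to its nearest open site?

7

Open {D-α, D-β}.
  Farthest demand point is Z3 at distance 7 (to D-α); all others are ≤ 7.
With {D-α, D-γ} the worst case is 7.
With {D-β, D-γ} the worst case is 8.
No size-2 selection achieves below 7.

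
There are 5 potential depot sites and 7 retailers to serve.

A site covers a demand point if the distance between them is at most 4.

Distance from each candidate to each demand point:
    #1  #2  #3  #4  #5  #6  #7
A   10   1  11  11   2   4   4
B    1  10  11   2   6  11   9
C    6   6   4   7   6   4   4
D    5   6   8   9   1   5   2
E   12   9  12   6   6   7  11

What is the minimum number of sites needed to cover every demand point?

3

Coverage sets (demand points within 4 of each site):
  A: {#2, #5, #6, #7}
  B: {#1, #4}
  C: {#3, #6, #7}
  D: {#5, #7}
  E: {}
No 2 sites suffice: every size-2 union leaves at least one demand point uncovered.
But {A, B, C} covers everything, so the minimum is 3.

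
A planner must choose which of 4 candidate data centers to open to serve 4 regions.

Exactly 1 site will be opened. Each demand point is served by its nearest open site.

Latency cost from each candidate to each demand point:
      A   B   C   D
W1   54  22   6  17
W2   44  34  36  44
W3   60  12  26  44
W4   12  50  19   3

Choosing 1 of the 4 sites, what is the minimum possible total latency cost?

Open {W4}.
  A→W4 12, B→W4 50, C→W4 19, D→W4 3  ⇒ total 84.
Compare {W1}: total 99.
Compare {W3}: total 142.
No size-1 selection does better; minimum is 84.

84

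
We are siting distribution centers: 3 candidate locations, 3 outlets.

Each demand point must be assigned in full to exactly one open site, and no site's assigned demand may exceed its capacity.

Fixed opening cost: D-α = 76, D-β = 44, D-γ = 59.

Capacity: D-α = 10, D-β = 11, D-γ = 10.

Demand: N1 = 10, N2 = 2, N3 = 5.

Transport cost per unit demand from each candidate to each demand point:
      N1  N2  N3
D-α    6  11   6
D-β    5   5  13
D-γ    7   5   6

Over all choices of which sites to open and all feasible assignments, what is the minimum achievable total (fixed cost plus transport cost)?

193

Open {D-β, D-γ}; cheapest assignment that respects the capacities:
  D-β (cap 11, load 10): N1 — cost 10×5 = 50
  D-γ (cap 10, load 7): N2, N3 — cost 2×5 + 5×6 = 40
  Shipping 90, fixed 103 → total 193.
  Any other capacity-feasible assignment to {D-β, D-γ} ships for at least 90.
Compare {D-α, D-β}: its best feasible assignment gives total 222.
Compare {D-α, D-γ}: its best feasible assignment gives total 235.
Every other set of open sites that can feasibly serve all demand totals ≥ 222 even under its best assignment. Minimum: 193.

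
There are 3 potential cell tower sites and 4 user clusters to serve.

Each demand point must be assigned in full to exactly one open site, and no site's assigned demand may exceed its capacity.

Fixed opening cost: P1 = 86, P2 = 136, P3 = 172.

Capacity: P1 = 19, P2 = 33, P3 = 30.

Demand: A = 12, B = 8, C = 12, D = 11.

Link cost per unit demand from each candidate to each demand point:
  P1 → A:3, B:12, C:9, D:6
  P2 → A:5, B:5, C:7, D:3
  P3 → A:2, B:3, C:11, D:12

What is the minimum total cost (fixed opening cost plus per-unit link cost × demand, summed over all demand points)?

Open {P1, P2}; cheapest assignment that respects the capacities:
  P1 (cap 19, load 12): A — cost 12×3 = 36
  P2 (cap 33, load 31): B, C, D — cost 8×5 + 12×7 + 11×3 = 157
  Shipping 193, fixed 222 → total 415.
  Any other capacity-feasible assignment to {P1, P2} ships for at least 193.
Compare {P2, P3}: its best feasible assignment gives total 473.
Compare {P1, P2, P3}: its best feasible assignment gives total 559.
Every other set of open sites that can feasibly serve all demand totals ≥ 473 even under its best assignment. Minimum: 415.

415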